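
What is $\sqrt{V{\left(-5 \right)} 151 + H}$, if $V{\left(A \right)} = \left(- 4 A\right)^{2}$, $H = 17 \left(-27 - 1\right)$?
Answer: $2 \sqrt{14981} \approx 244.79$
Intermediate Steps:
$H = -476$ ($H = 17 \left(-28\right) = -476$)
$V{\left(A \right)} = 16 A^{2}$
$\sqrt{V{\left(-5 \right)} 151 + H} = \sqrt{16 \left(-5\right)^{2} \cdot 151 - 476} = \sqrt{16 \cdot 25 \cdot 151 - 476} = \sqrt{400 \cdot 151 - 476} = \sqrt{60400 - 476} = \sqrt{59924} = 2 \sqrt{14981}$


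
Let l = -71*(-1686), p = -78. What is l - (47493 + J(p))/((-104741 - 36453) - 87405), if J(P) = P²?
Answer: 27364725471/228599 ≈ 1.1971e+5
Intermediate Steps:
l = 119706
l - (47493 + J(p))/((-104741 - 36453) - 87405) = 119706 - (47493 + (-78)²)/((-104741 - 36453) - 87405) = 119706 - (47493 + 6084)/(-141194 - 87405) = 119706 - 53577/(-228599) = 119706 - 53577*(-1)/228599 = 119706 - 1*(-53577/228599) = 119706 + 53577/228599 = 27364725471/228599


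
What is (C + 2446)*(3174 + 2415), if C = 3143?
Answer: 31236921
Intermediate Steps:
(C + 2446)*(3174 + 2415) = (3143 + 2446)*(3174 + 2415) = 5589*5589 = 31236921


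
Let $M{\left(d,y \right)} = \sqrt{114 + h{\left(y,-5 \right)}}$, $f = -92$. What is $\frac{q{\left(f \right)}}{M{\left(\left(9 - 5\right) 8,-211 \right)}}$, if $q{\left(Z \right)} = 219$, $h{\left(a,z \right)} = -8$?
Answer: $\frac{219 \sqrt{106}}{106} \approx 21.271$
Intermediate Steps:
$M{\left(d,y \right)} = \sqrt{106}$ ($M{\left(d,y \right)} = \sqrt{114 - 8} = \sqrt{106}$)
$\frac{q{\left(f \right)}}{M{\left(\left(9 - 5\right) 8,-211 \right)}} = \frac{219}{\sqrt{106}} = 219 \frac{\sqrt{106}}{106} = \frac{219 \sqrt{106}}{106}$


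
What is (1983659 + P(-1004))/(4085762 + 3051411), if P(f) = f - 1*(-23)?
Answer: 1982678/7137173 ≈ 0.27780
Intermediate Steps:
P(f) = 23 + f (P(f) = f + 23 = 23 + f)
(1983659 + P(-1004))/(4085762 + 3051411) = (1983659 + (23 - 1004))/(4085762 + 3051411) = (1983659 - 981)/7137173 = 1982678*(1/7137173) = 1982678/7137173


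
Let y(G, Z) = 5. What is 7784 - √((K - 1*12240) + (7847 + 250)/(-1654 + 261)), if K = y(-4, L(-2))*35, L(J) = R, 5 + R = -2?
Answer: 7784 - I*√23422796306/1393 ≈ 7784.0 - 109.87*I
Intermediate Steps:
R = -7 (R = -5 - 2 = -7)
L(J) = -7
K = 175 (K = 5*35 = 175)
7784 - √((K - 1*12240) + (7847 + 250)/(-1654 + 261)) = 7784 - √((175 - 1*12240) + (7847 + 250)/(-1654 + 261)) = 7784 - √((175 - 12240) + 8097/(-1393)) = 7784 - √(-12065 + 8097*(-1/1393)) = 7784 - √(-12065 - 8097/1393) = 7784 - √(-16814642/1393) = 7784 - I*√23422796306/1393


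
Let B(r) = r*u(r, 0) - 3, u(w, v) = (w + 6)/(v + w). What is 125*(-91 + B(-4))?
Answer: -11500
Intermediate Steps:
u(w, v) = (6 + w)/(v + w)
B(r) = 3 + r (B(r) = r*((6 + r)/(0 + r)) - 3 = r*((6 + r)/r) - 3 = (6 + r) - 3 = 3 + r)
125*(-91 + B(-4)) = 125*(-91 + (3 - 4)) = 125*(-91 - 1) = 125*(-92) = -11500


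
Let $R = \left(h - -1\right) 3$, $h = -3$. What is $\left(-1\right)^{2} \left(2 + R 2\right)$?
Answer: $-10$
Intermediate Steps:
$R = -6$ ($R = \left(-3 - -1\right) 3 = \left(-3 + \left(-3 + 4\right)\right) 3 = \left(-3 + 1\right) 3 = \left(-2\right) 3 = -6$)
$\left(-1\right)^{2} \left(2 + R 2\right) = \left(-1\right)^{2} \left(2 - 12\right) = 1 \left(2 - 12\right) = 1 \left(-10\right) = -10$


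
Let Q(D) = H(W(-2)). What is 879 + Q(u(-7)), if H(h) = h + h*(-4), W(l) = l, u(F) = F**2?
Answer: 885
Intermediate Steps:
H(h) = -3*h (H(h) = h - 4*h = -3*h)
Q(D) = 6 (Q(D) = -3*(-2) = 6)
879 + Q(u(-7)) = 879 + 6 = 885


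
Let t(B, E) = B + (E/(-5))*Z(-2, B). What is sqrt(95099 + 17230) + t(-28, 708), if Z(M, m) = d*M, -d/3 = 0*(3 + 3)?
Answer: -28 + 3*sqrt(12481) ≈ 307.16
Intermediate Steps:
d = 0 (d = -0*(3 + 3) = -0*6 = -3*0 = 0)
Z(M, m) = 0 (Z(M, m) = 0*M = 0)
t(B, E) = B (t(B, E) = B + (E/(-5))*0 = B + (E*(-1/5))*0 = B - E/5*0 = B + 0 = B)
sqrt(95099 + 17230) + t(-28, 708) = sqrt(95099 + 17230) - 28 = sqrt(112329) - 28 = 3*sqrt(12481) - 28 = -28 + 3*sqrt(12481)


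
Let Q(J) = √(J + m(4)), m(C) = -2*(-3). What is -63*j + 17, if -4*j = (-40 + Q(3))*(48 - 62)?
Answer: 16351/2 ≈ 8175.5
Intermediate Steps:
m(C) = 6
Q(J) = √(6 + J) (Q(J) = √(J + 6) = √(6 + J))
j = -259/2 (j = -(-40 + √(6 + 3))*(48 - 62)/4 = -(-40 + √9)*(-14)/4 = -(-40 + 3)*(-14)/4 = -(-37)*(-14)/4 = -¼*518 = -259/2 ≈ -129.50)
-63*j + 17 = -63*(-259/2) + 17 = 16317/2 + 17 = 16351/2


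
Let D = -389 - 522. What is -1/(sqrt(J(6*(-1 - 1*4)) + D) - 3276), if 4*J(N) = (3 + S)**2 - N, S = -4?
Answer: 13104/42932317 + 2*I*sqrt(3613)/42932317 ≈ 0.00030522 + 2.8001e-6*I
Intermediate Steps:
D = -911
J(N) = 1/4 - N/4 (J(N) = ((3 - 4)**2 - N)/4 = ((-1)**2 - N)/4 = (1 - N)/4 = 1/4 - N/4)
-1/(sqrt(J(6*(-1 - 1*4)) + D) - 3276) = -1/(sqrt((1/4 - 3*(-1 - 1*4)/2) - 911) - 3276) = -1/(sqrt((1/4 - 3*(-1 - 4)/2) - 911) - 3276) = -1/(sqrt((1/4 - 3*(-5)/2) - 911) - 3276) = -1/(sqrt((1/4 - 1/4*(-30)) - 911) - 3276) = -1/(sqrt((1/4 + 15/2) - 911) - 3276) = -1/(sqrt(31/4 - 911) - 3276) = -1/(sqrt(-3613/4) - 3276) = -1/(I*sqrt(3613)/2 - 3276) = -1/(-3276 + I*sqrt(3613)/2)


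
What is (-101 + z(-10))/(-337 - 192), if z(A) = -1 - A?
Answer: 4/23 ≈ 0.17391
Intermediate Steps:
(-101 + z(-10))/(-337 - 192) = (-101 + (-1 - 1*(-10)))/(-337 - 192) = (-101 + (-1 + 10))/(-529) = (-101 + 9)*(-1/529) = -92*(-1/529) = 4/23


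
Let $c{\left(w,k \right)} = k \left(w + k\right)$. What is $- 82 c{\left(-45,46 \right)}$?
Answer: $-3772$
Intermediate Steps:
$c{\left(w,k \right)} = k \left(k + w\right)$
$- 82 c{\left(-45,46 \right)} = - 82 \cdot 46 \left(46 - 45\right) = - 82 \cdot 46 \cdot 1 = \left(-82\right) 46 = -3772$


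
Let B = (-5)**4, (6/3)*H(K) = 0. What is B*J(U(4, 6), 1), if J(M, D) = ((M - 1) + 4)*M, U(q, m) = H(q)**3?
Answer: 0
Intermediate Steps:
H(K) = 0 (H(K) = (1/2)*0 = 0)
U(q, m) = 0 (U(q, m) = 0**3 = 0)
B = 625
J(M, D) = M*(3 + M) (J(M, D) = ((-1 + M) + 4)*M = (3 + M)*M = M*(3 + M))
B*J(U(4, 6), 1) = 625*(0*(3 + 0)) = 625*(0*3) = 625*0 = 0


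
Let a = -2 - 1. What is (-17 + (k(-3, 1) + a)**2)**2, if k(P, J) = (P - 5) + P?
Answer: 32041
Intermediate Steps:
a = -3
k(P, J) = -5 + 2*P (k(P, J) = (-5 + P) + P = -5 + 2*P)
(-17 + (k(-3, 1) + a)**2)**2 = (-17 + ((-5 + 2*(-3)) - 3)**2)**2 = (-17 + ((-5 - 6) - 3)**2)**2 = (-17 + (-11 - 3)**2)**2 = (-17 + (-14)**2)**2 = (-17 + 196)**2 = 179**2 = 32041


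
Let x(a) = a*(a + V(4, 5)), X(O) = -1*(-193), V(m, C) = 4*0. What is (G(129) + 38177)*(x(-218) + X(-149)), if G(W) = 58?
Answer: 1824459495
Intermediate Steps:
V(m, C) = 0
X(O) = 193
x(a) = a² (x(a) = a*(a + 0) = a*a = a²)
(G(129) + 38177)*(x(-218) + X(-149)) = (58 + 38177)*((-218)² + 193) = 38235*(47524 + 193) = 38235*47717 = 1824459495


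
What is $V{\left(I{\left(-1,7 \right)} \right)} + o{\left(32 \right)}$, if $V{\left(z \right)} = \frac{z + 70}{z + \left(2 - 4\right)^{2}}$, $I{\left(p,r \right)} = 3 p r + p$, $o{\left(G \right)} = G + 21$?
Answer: $\frac{151}{3} \approx 50.333$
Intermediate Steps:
$o{\left(G \right)} = 21 + G$
$I{\left(p,r \right)} = p + 3 p r$ ($I{\left(p,r \right)} = 3 p r + p = p + 3 p r$)
$V{\left(z \right)} = \frac{70 + z}{4 + z}$ ($V{\left(z \right)} = \frac{70 + z}{z + \left(-2\right)^{2}} = \frac{70 + z}{z + 4} = \frac{70 + z}{4 + z}$)
$V{\left(I{\left(-1,7 \right)} \right)} + o{\left(32 \right)} = \frac{70 - \left(1 + 3 \cdot 7\right)}{4 - \left(1 + 3 \cdot 7\right)} + \left(21 + 32\right) = \frac{70 - \left(1 + 21\right)}{4 - \left(1 + 21\right)} + 53 = \frac{70 - 22}{4 - 22} + 53 = \frac{1}{-18} \cdot 48 + 53 = \left(- \frac{1}{18}\right) 48 + 53 = - \frac{8}{3} + 53 = \frac{151}{3}$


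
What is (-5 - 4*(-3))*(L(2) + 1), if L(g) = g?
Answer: 21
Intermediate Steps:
(-5 - 4*(-3))*(L(2) + 1) = (-5 - 4*(-3))*(2 + 1) = (-5 + 12)*3 = 7*3 = 21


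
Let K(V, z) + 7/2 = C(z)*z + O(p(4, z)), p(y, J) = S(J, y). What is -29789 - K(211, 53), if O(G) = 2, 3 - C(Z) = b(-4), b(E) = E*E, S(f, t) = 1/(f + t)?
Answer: -58197/2 ≈ -29099.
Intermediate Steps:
b(E) = E²
p(y, J) = 1/(J + y)
C(Z) = -13 (C(Z) = 3 - 1*(-4)² = 3 - 1*16 = 3 - 16 = -13)
K(V, z) = -3/2 - 13*z (K(V, z) = -7/2 + (-13*z + 2) = -7/2 + (2 - 13*z) = -3/2 - 13*z)
-29789 - K(211, 53) = -29789 - (-3/2 - 13*53) = -29789 - (-3/2 - 689) = -29789 - 1*(-1381/2) = -29789 + 1381/2 = -58197/2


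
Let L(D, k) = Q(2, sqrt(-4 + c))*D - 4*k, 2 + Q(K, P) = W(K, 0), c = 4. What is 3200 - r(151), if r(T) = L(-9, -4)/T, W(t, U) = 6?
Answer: 483220/151 ≈ 3200.1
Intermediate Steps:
Q(K, P) = 4 (Q(K, P) = -2 + 6 = 4)
L(D, k) = -4*k + 4*D (L(D, k) = 4*D - 4*k = -4*k + 4*D)
r(T) = -20/T (r(T) = (-4*(-4) + 4*(-9))/T = (16 - 36)/T = -20/T)
3200 - r(151) = 3200 - (-20)/151 = 3200 - 1*(-20/151) = 3200 + 20/151 = 483220/151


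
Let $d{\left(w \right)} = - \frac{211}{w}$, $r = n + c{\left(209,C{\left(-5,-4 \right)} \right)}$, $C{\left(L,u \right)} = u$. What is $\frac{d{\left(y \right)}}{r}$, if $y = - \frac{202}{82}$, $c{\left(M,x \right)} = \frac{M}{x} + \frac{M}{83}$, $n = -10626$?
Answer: $- \frac{2872132}{357978643} \approx -0.0080232$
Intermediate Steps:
$c{\left(M,x \right)} = \frac{M}{83} + \frac{M}{x}$ ($c{\left(M,x \right)} = \frac{M}{x} + M \frac{1}{83} = \frac{M}{x} + \frac{M}{83} = \frac{M}{83} + \frac{M}{x}$)
$r = - \frac{3544343}{332}$ ($r = -10626 + \left(\frac{1}{83} \cdot 209 + \frac{209}{-4}\right) = -10626 + \left(\frac{209}{83} + 209 \left(- \frac{1}{4}\right)\right) = -10626 + \left(\frac{209}{83} - \frac{209}{4}\right) = -10626 - \frac{16511}{332} = - \frac{3544343}{332} \approx -10676.0$)
$y = - \frac{101}{41}$ ($y = \left(-202\right) \frac{1}{82} = - \frac{101}{41} \approx -2.4634$)
$\frac{d{\left(y \right)}}{r} = \frac{\left(-211\right) \frac{1}{- \frac{101}{41}}}{- \frac{3544343}{332}} = \left(-211\right) \left(- \frac{41}{101}\right) \left(- \frac{332}{3544343}\right) = \frac{8651}{101} \left(- \frac{332}{3544343}\right) = - \frac{2872132}{357978643}$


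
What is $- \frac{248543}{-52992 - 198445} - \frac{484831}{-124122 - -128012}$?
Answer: $- \frac{120937619877}{978089930} \approx -123.65$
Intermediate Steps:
$- \frac{248543}{-52992 - 198445} - \frac{484831}{-124122 - -128012} = - \frac{248543}{-52992 - 198445} - \frac{484831}{-124122 + 128012} = - \frac{248543}{-251437} - \frac{484831}{3890} = \left(-248543\right) \left(- \frac{1}{251437}\right) - \frac{484831}{3890} = \frac{248543}{251437} - \frac{484831}{3890} = - \frac{120937619877}{978089930}$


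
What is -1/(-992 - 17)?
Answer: 1/1009 ≈ 0.00099108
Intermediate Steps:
-1/(-992 - 17) = -1/(-1009) = -1*(-1/1009) = 1/1009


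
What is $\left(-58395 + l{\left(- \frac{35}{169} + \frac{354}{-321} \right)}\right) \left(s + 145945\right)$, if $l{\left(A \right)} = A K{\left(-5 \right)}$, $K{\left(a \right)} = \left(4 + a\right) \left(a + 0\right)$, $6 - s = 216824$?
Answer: $\frac{74847219067060}{18083} \approx 4.1391 \cdot 10^{9}$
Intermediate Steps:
$s = -216818$ ($s = 6 - 216824 = -216818$)
$K{\left(a \right)} = a \left(4 + a\right)$ ($K{\left(a \right)} = \left(4 + a\right) a = a \left(4 + a\right)$)
$l{\left(A \right)} = 5 A$ ($l{\left(A \right)} = A \left(- 5 \left(4 - 5\right)\right) = A \left(\left(-5\right) \left(-1\right)\right) = A 5 = 5 A$)
$\left(-58395 + l{\left(- \frac{35}{169} + \frac{354}{-321} \right)}\right) \left(s + 145945\right) = \left(-58395 + 5 \left(- \frac{35}{169} + \frac{354}{-321}\right)\right) \left(-216818 + 145945\right) = \left(-58395 + 5 \left(\left(-35\right) \frac{1}{169} + 354 \left(- \frac{1}{321}\right)\right)\right) \left(-70873\right) = \left(-58395 + 5 \left(- \frac{35}{169} - \frac{118}{107}\right)\right) \left(-70873\right) = \left(-58395 + 5 \left(- \frac{23687}{18083}\right)\right) \left(-70873\right) = \left(-58395 - \frac{118435}{18083}\right) \left(-70873\right) = \left(- \frac{1056075220}{18083}\right) \left(-70873\right) = \frac{74847219067060}{18083}$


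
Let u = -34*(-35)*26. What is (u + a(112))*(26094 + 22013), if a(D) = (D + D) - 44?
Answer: 1497089840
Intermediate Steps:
u = 30940 (u = 1190*26 = 30940)
a(D) = -44 + 2*D (a(D) = 2*D - 44 = -44 + 2*D)
(u + a(112))*(26094 + 22013) = (30940 + (-44 + 2*112))*(26094 + 22013) = (30940 + (-44 + 224))*48107 = (30940 + 180)*48107 = 31120*48107 = 1497089840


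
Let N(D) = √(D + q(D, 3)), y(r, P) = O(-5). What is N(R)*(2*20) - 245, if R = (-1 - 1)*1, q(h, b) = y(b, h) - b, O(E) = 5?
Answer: -245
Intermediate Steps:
y(r, P) = 5
q(h, b) = 5 - b
R = -2 (R = -2*1 = -2)
N(D) = √(2 + D) (N(D) = √(D + (5 - 1*3)) = √(D + (5 - 3)) = √(D + 2) = √(2 + D))
N(R)*(2*20) - 245 = √(2 - 2)*(2*20) - 245 = √0*40 - 245 = 0*40 - 245 = 0 - 245 = -245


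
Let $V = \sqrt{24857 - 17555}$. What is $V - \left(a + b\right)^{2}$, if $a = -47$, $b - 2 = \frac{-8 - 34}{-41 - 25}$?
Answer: $- \frac{238144}{121} + \sqrt{7302} \approx -1882.7$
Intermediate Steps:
$b = \frac{29}{11}$ ($b = 2 + \frac{-8 - 34}{-41 - 25} = 2 - \frac{42}{-66} = 2 - - \frac{7}{11} = 2 + \frac{7}{11} = \frac{29}{11} \approx 2.6364$)
$V = \sqrt{7302} \approx 85.452$
$V - \left(a + b\right)^{2} = \sqrt{7302} - \left(-47 + \frac{29}{11}\right)^{2} = \sqrt{7302} - \left(- \frac{488}{11}\right)^{2} = \sqrt{7302} - \frac{238144}{121} = - \frac{238144}{121} + \sqrt{7302}$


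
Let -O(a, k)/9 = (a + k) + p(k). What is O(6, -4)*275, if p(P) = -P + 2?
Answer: -19800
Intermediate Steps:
p(P) = 2 - P
O(a, k) = -18 - 9*a (O(a, k) = -9*((a + k) + (2 - k)) = -9*(2 + a) = -18 - 9*a)
O(6, -4)*275 = (-18 - 9*6)*275 = (-18 - 54)*275 = -72*275 = -19800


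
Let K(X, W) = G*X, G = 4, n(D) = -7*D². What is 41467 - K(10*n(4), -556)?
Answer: 45947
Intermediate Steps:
K(X, W) = 4*X
41467 - K(10*n(4), -556) = 41467 - 4*10*(-7*4²) = 41467 - 4*10*(-7*16) = 41467 - 4*10*(-112) = 41467 - 4*(-1120) = 41467 - 1*(-4480) = 41467 + 4480 = 45947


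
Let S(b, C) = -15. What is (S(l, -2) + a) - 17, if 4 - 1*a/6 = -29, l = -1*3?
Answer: 166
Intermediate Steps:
l = -3
a = 198 (a = 24 - 6*(-29) = 24 + 174 = 198)
(S(l, -2) + a) - 17 = (-15 + 198) - 17 = 183 - 17 = 166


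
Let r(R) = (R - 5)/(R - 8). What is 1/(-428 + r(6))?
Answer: -2/857 ≈ -0.0023337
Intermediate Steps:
r(R) = (-5 + R)/(-8 + R)
1/(-428 + r(6)) = 1/(-428 + (-5 + 6)/(-8 + 6)) = 1/(-428 + 1/(-2)) = 1/(-428 - 1/2*1) = 1/(-428 - 1/2) = 1/(-857/2) = -2/857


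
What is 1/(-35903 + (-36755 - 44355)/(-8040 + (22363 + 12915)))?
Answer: -13619/489003512 ≈ -2.7851e-5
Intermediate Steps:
1/(-35903 + (-36755 - 44355)/(-8040 + (22363 + 12915))) = 1/(-35903 - 81110/(-8040 + 35278)) = 1/(-35903 - 81110/27238) = 1/(-35903 - 81110*1/27238) = 1/(-35903 - 40555/13619) = 1/(-489003512/13619) = -13619/489003512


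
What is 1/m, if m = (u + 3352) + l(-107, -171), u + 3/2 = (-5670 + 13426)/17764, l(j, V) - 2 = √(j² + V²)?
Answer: 264512914606/883685005085529 - 78889924*√40690/883685005085529 ≈ 0.00028132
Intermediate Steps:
l(j, V) = 2 + √(V² + j²) (l(j, V) = 2 + √(j² + V²) = 2 + √(V² + j²))
u = -9445/8882 (u = -3/2 + (-5670 + 13426)/17764 = -3/2 + 7756*(1/17764) = -3/2 + 1939/4441 = -9445/8882 ≈ -1.0634)
m = 29780783/8882 + √40690 (m = (-9445/8882 + 3352) + (2 + √((-171)² + (-107)²)) = 29763019/8882 + (2 + √(29241 + 11449)) = 29763019/8882 + (2 + √40690) = 29780783/8882 + √40690 ≈ 3554.7)
1/m = 1/(29780783/8882 + √40690)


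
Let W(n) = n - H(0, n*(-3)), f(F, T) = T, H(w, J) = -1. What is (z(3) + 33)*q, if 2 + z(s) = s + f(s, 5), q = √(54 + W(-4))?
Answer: 39*√51 ≈ 278.52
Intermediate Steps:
W(n) = 1 + n (W(n) = n - 1*(-1) = n + 1 = 1 + n)
q = √51 (q = √(54 + (1 - 4)) = √(54 - 3) = √51 ≈ 7.1414)
z(s) = 3 + s (z(s) = -2 + (s + 5) = -2 + (5 + s) = 3 + s)
(z(3) + 33)*q = ((3 + 3) + 33)*√51 = (6 + 33)*√51 = 39*√51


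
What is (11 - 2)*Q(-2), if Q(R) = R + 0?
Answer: -18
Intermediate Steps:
Q(R) = R
(11 - 2)*Q(-2) = (11 - 2)*(-2) = 9*(-2) = -18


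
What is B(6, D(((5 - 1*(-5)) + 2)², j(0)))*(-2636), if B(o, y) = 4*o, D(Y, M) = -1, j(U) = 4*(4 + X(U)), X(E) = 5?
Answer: -63264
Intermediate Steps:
j(U) = 36 (j(U) = 4*(4 + 5) = 4*9 = 36)
B(6, D(((5 - 1*(-5)) + 2)², j(0)))*(-2636) = (4*6)*(-2636) = 24*(-2636) = -63264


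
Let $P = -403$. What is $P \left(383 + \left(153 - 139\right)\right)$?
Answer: $-159991$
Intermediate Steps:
$P \left(383 + \left(153 - 139\right)\right) = - 403 \left(383 + \left(153 - 139\right)\right) = - 403 \left(383 + 14\right) = \left(-403\right) 397 = -159991$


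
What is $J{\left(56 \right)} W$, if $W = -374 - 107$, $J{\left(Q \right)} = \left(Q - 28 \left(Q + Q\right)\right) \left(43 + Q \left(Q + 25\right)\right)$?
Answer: $6783696920$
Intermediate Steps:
$J{\left(Q \right)} = - 55 Q \left(43 + Q \left(25 + Q\right)\right)$ ($J{\left(Q \right)} = \left(Q - 28 \cdot 2 Q\right) \left(43 + Q \left(25 + Q\right)\right) = \left(Q - 56 Q\right) \left(43 + Q \left(25 + Q\right)\right) = - 55 Q \left(43 + Q \left(25 + Q\right)\right)$)
$W = -481$
$J{\left(56 \right)} W = \left(-55\right) 56 \left(43 + 56^{2} + 25 \cdot 56\right) \left(-481\right) = \left(-55\right) 56 \left(43 + 3136 + 1400\right) \left(-481\right) = \left(-55\right) 56 \cdot 4579 \left(-481\right) = \left(-14103320\right) \left(-481\right) = 6783696920$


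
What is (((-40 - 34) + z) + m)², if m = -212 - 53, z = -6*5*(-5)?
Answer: 35721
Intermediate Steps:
z = 150 (z = -30*(-5) = 150)
m = -265
(((-40 - 34) + z) + m)² = (((-40 - 34) + 150) - 265)² = ((-74 + 150) - 265)² = (76 - 265)² = (-189)² = 35721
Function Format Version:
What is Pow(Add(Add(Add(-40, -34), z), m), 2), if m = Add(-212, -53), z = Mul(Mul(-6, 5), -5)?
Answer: 35721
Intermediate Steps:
z = 150 (z = Mul(-30, -5) = 150)
m = -265
Pow(Add(Add(Add(-40, -34), z), m), 2) = Pow(Add(Add(Add(-40, -34), 150), -265), 2) = Pow(Add(Add(-74, 150), -265), 2) = Pow(Add(76, -265), 2) = Pow(-189, 2) = 35721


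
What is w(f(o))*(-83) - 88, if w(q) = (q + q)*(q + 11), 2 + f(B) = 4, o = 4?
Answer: -4404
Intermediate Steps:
f(B) = 2 (f(B) = -2 + 4 = 2)
w(q) = 2*q*(11 + q) (w(q) = (2*q)*(11 + q) = 2*q*(11 + q))
w(f(o))*(-83) - 88 = (2*2*(11 + 2))*(-83) - 88 = (2*2*13)*(-83) - 88 = 52*(-83) - 88 = -4316 - 88 = -4404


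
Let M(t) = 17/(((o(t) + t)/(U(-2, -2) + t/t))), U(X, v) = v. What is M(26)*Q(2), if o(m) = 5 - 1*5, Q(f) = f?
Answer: -17/13 ≈ -1.3077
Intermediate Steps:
o(m) = 0 (o(m) = 5 - 5 = 0)
M(t) = -17/t (M(t) = 17/(((0 + t)/(-2 + t/t))) = 17/((t/(-2 + 1))) = 17/((t/(-1))) = 17/((t*(-1))) = 17/((-t)) = 17*(-1/t) = -17/t)
M(26)*Q(2) = -17/26*2 = -17/13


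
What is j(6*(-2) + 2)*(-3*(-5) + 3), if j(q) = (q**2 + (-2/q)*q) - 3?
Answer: 1710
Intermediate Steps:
j(q) = -5 + q**2 (j(q) = (q**2 - 2) - 3 = (-2 + q**2) - 3 = -5 + q**2)
j(6*(-2) + 2)*(-3*(-5) + 3) = (-5 + (6*(-2) + 2)**2)*(-3*(-5) + 3) = (-5 + (-12 + 2)**2)*(15 + 3) = (-5 + (-10)**2)*18 = (-5 + 100)*18 = 95*18 = 1710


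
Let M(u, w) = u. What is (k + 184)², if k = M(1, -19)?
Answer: 34225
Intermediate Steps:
k = 1
(k + 184)² = (1 + 184)² = 185² = 34225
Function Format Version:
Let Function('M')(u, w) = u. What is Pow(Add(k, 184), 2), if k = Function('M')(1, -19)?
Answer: 34225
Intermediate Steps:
k = 1
Pow(Add(k, 184), 2) = Pow(Add(1, 184), 2) = Pow(185, 2) = 34225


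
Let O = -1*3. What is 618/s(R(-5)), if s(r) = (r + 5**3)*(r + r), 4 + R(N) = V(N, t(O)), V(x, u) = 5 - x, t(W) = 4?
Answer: 103/262 ≈ 0.39313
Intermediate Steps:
O = -3
R(N) = 1 - N (R(N) = -4 + (5 - N) = 1 - N)
s(r) = 2*r*(125 + r) (s(r) = (r + 125)*(2*r) = (125 + r)*(2*r) = 2*r*(125 + r))
618/s(R(-5)) = 618/((2*(1 - 1*(-5))*(125 + (1 - 1*(-5))))) = 618/((2*(1 + 5)*(125 + (1 + 5)))) = 618/((2*6*(125 + 6))) = 618/((2*6*131)) = 618/1572 = 618*(1/1572) = 103/262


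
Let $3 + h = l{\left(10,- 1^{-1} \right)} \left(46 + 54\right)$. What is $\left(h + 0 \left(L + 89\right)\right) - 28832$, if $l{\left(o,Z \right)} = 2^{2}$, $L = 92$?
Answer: $-28435$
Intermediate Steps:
$l{\left(o,Z \right)} = 4$
$h = 397$ ($h = -3 + 4 \left(46 + 54\right) = -3 + 4 \cdot 100 = -3 + 400 = 397$)
$\left(h + 0 \left(L + 89\right)\right) - 28832 = \left(397 + 0 \left(92 + 89\right)\right) - 28832 = \left(397 + 0 \cdot 181\right) - 28832 = \left(397 + 0\right) - 28832 = 397 - 28832 = -28435$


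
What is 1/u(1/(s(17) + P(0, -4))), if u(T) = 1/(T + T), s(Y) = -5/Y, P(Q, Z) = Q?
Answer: -34/5 ≈ -6.8000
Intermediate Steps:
u(T) = 1/(2*T)
1/u(1/(s(17) + P(0, -4))) = 1/(1/(2*(1/(-5/17 + 0)))) = 1/(1/(2*(1/(-5/17)))) = 1/(1/(2*(-17/5))) = 1/((½)*(-5/17)) = 1/(-5/34) = -34/5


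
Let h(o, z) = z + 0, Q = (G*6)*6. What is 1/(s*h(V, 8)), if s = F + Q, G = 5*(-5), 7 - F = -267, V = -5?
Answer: -1/5008 ≈ -0.00019968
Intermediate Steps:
F = 274 (F = 7 - 1*(-267) = 7 + 267 = 274)
G = -25
Q = -900 (Q = -25*6*6 = -150*6 = -900)
h(o, z) = z
s = -626 (s = 274 - 900 = -626)
1/(s*h(V, 8)) = 1/(-626*8) = 1/(-5008) = -1/5008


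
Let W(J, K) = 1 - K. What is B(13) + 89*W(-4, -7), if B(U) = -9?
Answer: 703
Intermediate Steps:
B(13) + 89*W(-4, -7) = -9 + 89*(1 - 1*(-7)) = -9 + 89*(1 + 7) = -9 + 89*8 = -9 + 712 = 703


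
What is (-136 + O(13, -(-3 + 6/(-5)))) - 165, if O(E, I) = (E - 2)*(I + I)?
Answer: -1043/5 ≈ -208.60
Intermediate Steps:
O(E, I) = 2*I*(-2 + E) (O(E, I) = (-2 + E)*(2*I) = 2*I*(-2 + E))
(-136 + O(13, -(-3 + 6/(-5)))) - 165 = (-136 + 2*(-(-3 + 6/(-5)))*(-2 + 13)) - 165 = (-136 + 2*(-(-3 + 6*(-⅕)))*11) - 165 = (-136 + 2*(-(-3 - 6/5))*11) - 165 = (-136 + 2*(-1*(-21/5))*11) - 165 = (-136 + 2*(21/5)*11) - 165 = (-136 + 462/5) - 165 = -218/5 - 165 = -1043/5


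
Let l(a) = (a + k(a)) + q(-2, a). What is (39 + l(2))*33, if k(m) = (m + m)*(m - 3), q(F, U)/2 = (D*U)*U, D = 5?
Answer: 2541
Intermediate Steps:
q(F, U) = 10*U**2 (q(F, U) = 2*((5*U)*U) = 2*(5*U**2) = 10*U**2)
k(m) = 2*m*(-3 + m) (k(m) = (2*m)*(-3 + m) = 2*m*(-3 + m))
l(a) = a + 10*a**2 + 2*a*(-3 + a) (l(a) = (a + 2*a*(-3 + a)) + 10*a**2 = a + 10*a**2 + 2*a*(-3 + a))
(39 + l(2))*33 = (39 + 2*(-5 + 12*2))*33 = (39 + 2*(-5 + 24))*33 = (39 + 2*19)*33 = (39 + 38)*33 = 77*33 = 2541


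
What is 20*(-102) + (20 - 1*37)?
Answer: -2057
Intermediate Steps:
20*(-102) + (20 - 1*37) = -2040 + (20 - 37) = -2040 - 17 = -2057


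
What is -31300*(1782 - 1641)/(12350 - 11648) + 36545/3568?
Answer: -2620166635/417456 ≈ -6276.5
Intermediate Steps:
-31300*(1782 - 1641)/(12350 - 11648) + 36545/3568 = -31300/(702/141) + 36545*(1/3568) = -31300/(702*(1/141)) + 36545/3568 = -31300/234/47 + 36545/3568 = -31300*47/234 + 36545/3568 = -735550/117 + 36545/3568 = -2620166635/417456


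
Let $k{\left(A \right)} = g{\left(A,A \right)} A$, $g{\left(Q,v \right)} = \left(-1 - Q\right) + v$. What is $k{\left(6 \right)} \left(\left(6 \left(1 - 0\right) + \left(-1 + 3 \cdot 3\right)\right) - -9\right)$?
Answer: $-138$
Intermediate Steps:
$g{\left(Q,v \right)} = -1 + v - Q$
$k{\left(A \right)} = - A$ ($k{\left(A \right)} = \left(-1 + A - A\right) A = - A$)
$k{\left(6 \right)} \left(\left(6 \left(1 - 0\right) + \left(-1 + 3 \cdot 3\right)\right) - -9\right) = \left(-1\right) 6 \left(\left(6 \left(1 - 0\right) + \left(-1 + 3 \cdot 3\right)\right) - -9\right) = - 6 \left(\left(6 \left(1 + 0\right) + \left(-1 + 9\right)\right) + 9\right) = - 6 \left(\left(6 \cdot 1 + 8\right) + 9\right) = - 6 \left(\left(6 + 8\right) + 9\right) = - 6 \left(14 + 9\right) = \left(-6\right) 23 = -138$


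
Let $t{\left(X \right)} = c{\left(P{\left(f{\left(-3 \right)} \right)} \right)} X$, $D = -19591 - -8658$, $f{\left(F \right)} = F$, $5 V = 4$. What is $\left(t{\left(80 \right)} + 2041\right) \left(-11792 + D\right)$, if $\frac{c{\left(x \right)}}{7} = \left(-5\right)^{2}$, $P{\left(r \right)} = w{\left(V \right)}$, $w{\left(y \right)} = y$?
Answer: $-364531725$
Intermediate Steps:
$V = \frac{4}{5}$ ($V = \frac{1}{5} \cdot 4 = \frac{4}{5} \approx 0.8$)
$D = -10933$ ($D = -19591 + 8658 = -10933$)
$P{\left(r \right)} = \frac{4}{5}$
$c{\left(x \right)} = 175$ ($c{\left(x \right)} = 7 \left(-5\right)^{2} = 7 \cdot 25 = 175$)
$t{\left(X \right)} = 175 X$
$\left(t{\left(80 \right)} + 2041\right) \left(-11792 + D\right) = \left(175 \cdot 80 + 2041\right) \left(-11792 - 10933\right) = \left(14000 + 2041\right) \left(-22725\right) = 16041 \left(-22725\right) = -364531725$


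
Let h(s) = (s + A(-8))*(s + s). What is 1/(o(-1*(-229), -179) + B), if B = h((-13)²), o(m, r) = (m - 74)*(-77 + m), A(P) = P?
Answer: 1/77978 ≈ 1.2824e-5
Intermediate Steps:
o(m, r) = (-77 + m)*(-74 + m) (o(m, r) = (-74 + m)*(-77 + m) = (-77 + m)*(-74 + m))
h(s) = 2*s*(-8 + s) (h(s) = (s - 8)*(s + s) = (-8 + s)*(2*s) = 2*s*(-8 + s))
B = 54418 (B = 2*(-13)²*(-8 + (-13)²) = 2*169*(-8 + 169) = 2*169*161 = 54418)
1/(o(-1*(-229), -179) + B) = 1/((5698 + (-1*(-229))² - (-151)*(-229)) + 54418) = 1/((5698 + 229² - 151*229) + 54418) = 1/((5698 + 52441 - 34579) + 54418) = 1/(23560 + 54418) = 1/77978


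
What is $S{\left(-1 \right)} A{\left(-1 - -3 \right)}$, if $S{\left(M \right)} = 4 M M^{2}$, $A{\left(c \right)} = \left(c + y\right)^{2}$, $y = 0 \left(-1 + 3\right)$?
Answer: $-16$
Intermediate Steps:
$y = 0$ ($y = 0 \cdot 2 = 0$)
$A{\left(c \right)} = c^{2}$ ($A{\left(c \right)} = \left(c + 0\right)^{2} = c^{2}$)
$S{\left(M \right)} = 4 M^{3}$
$S{\left(-1 \right)} A{\left(-1 - -3 \right)} = 4 \left(-1\right)^{3} \left(-1 - -3\right)^{2} = 4 \left(-1\right) \left(-1 + 3\right)^{2} = - 4 \cdot 2^{2} = \left(-4\right) 4 = -16$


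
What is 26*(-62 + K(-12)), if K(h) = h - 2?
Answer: -1976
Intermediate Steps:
K(h) = -2 + h
26*(-62 + K(-12)) = 26*(-62 + (-2 - 12)) = 26*(-62 - 14) = 26*(-76) = -1976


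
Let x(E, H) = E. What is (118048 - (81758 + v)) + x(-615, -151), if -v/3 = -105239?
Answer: -280042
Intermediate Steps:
v = 315717 (v = -3*(-105239) = 315717)
(118048 - (81758 + v)) + x(-615, -151) = (118048 - (81758 + 315717)) - 615 = (118048 - 1*397475) - 615 = (118048 - 397475) - 615 = -279427 - 615 = -280042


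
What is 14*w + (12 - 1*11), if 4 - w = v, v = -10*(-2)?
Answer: -223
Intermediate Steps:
v = 20
w = -16 (w = 4 - 1*20 = 4 - 20 = -16)
14*w + (12 - 1*11) = 14*(-16) + (12 - 1*11) = -224 + (12 - 11) = -224 + 1 = -223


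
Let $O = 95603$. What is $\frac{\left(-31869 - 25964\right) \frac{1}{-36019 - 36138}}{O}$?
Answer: $\frac{57833}{6898425671} \approx 8.3835 \cdot 10^{-6}$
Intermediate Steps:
$\frac{\left(-31869 - 25964\right) \frac{1}{-36019 - 36138}}{O} = \frac{\left(-31869 - 25964\right) \frac{1}{-36019 - 36138}}{95603} = - \frac{57833}{-72157} \cdot \frac{1}{95603} = \left(-57833\right) \left(- \frac{1}{72157}\right) \frac{1}{95603} = \frac{57833}{72157} \cdot \frac{1}{95603} = \frac{57833}{6898425671}$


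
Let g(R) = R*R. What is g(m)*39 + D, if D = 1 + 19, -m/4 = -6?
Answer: 22484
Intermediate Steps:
m = 24 (m = -4*(-6) = 24)
g(R) = R**2
D = 20
g(m)*39 + D = 24**2*39 + 20 = 576*39 + 20 = 22464 + 20 = 22484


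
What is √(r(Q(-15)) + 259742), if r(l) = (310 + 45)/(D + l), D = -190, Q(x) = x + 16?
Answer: √1030908543/63 ≈ 509.65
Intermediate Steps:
Q(x) = 16 + x
r(l) = 355/(-190 + l) (r(l) = (310 + 45)/(-190 + l) = 355/(-190 + l))
√(r(Q(-15)) + 259742) = √(355/(-190 + (16 - 15)) + 259742) = √(355/(-190 + 1) + 259742) = √(355/(-189) + 259742) = √(355*(-1/189) + 259742) = √(-355/189 + 259742) = √(49090883/189) = √1030908543/63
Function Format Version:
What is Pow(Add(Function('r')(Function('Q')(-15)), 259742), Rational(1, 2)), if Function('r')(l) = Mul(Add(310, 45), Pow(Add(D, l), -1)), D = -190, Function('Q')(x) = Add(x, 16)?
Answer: Mul(Rational(1, 63), Pow(1030908543, Rational(1, 2))) ≈ 509.65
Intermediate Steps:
Function('Q')(x) = Add(16, x)
Function('r')(l) = Mul(355, Pow(Add(-190, l), -1)) (Function('r')(l) = Mul(Add(310, 45), Pow(Add(-190, l), -1)) = Mul(355, Pow(Add(-190, l), -1)))
Pow(Add(Function('r')(Function('Q')(-15)), 259742), Rational(1, 2)) = Pow(Add(Mul(355, Pow(Add(-190, Add(16, -15)), -1)), 259742), Rational(1, 2)) = Pow(Add(Mul(355, Pow(Add(-190, 1), -1)), 259742), Rational(1, 2)) = Pow(Add(Mul(355, Pow(-189, -1)), 259742), Rational(1, 2)) = Pow(Add(Mul(355, Rational(-1, 189)), 259742), Rational(1, 2)) = Pow(Add(Rational(-355, 189), 259742), Rational(1, 2)) = Pow(Rational(49090883, 189), Rational(1, 2)) = Mul(Rational(1, 63), Pow(1030908543, Rational(1, 2)))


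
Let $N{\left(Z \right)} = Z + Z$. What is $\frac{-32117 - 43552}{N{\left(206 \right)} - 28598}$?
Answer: $\frac{75669}{28186} \approx 2.6846$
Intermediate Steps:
$N{\left(Z \right)} = 2 Z$
$\frac{-32117 - 43552}{N{\left(206 \right)} - 28598} = \frac{-32117 - 43552}{2 \cdot 206 - 28598} = - \frac{75669}{412 - 28598} = - \frac{75669}{-28186} = \left(-75669\right) \left(- \frac{1}{28186}\right) = \frac{75669}{28186}$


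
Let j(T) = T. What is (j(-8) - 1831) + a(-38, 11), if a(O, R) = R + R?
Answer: -1817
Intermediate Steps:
a(O, R) = 2*R
(j(-8) - 1831) + a(-38, 11) = (-8 - 1831) + 2*11 = -1839 + 22 = -1817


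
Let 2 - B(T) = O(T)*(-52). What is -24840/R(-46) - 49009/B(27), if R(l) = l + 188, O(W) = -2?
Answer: 2212799/7242 ≈ 305.55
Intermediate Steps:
R(l) = 188 + l
B(T) = -102 (B(T) = 2 - (-2)*(-52) = 2 - 1*104 = 2 - 104 = -102)
-24840/R(-46) - 49009/B(27) = -24840/(188 - 46) - 49009/(-102) = -24840/142 - 49009*(-1/102) = -24840*1/142 + 49009/102 = -12420/71 + 49009/102 = 2212799/7242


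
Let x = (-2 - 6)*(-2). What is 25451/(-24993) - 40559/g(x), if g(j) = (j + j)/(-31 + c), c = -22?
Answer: 53724813179/799776 ≈ 67175.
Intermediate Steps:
x = 16 (x = -8*(-2) = 16)
g(j) = -2*j/53 (g(j) = (j + j)/(-31 - 22) = (2*j)/(-53) = (2*j)*(-1/53) = -2*j/53)
25451/(-24993) - 40559/g(x) = 25451/(-24993) - 40559/((-2/53*16)) = 25451*(-1/24993) - 40559/(-32/53) = -25451/24993 - 40559*(-53/32) = -25451/24993 + 2149627/32 = 53724813179/799776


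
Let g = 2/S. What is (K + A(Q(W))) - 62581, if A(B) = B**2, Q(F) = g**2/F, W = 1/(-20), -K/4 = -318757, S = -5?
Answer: 30311431/25 ≈ 1.2125e+6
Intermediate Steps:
K = 1275028 (K = -4*(-318757) = 1275028)
W = -1/20 ≈ -0.050000
g = -2/5 (g = 2/(-5) = 2*(-1/5) = -2/5 ≈ -0.40000)
Q(F) = 4/(25*F) (Q(F) = (-2/5)**2/F = 4/(25*F))
(K + A(Q(W))) - 62581 = (1275028 + (4/(25*(-1/20)))**2) - 62581 = (1275028 + ((4/25)*(-20))**2) - 62581 = (1275028 + (-16/5)**2) - 62581 = (1275028 + 256/25) - 62581 = 31875956/25 - 62581 = 30311431/25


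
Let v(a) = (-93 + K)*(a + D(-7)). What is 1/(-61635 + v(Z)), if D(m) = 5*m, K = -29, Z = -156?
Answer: -1/38333 ≈ -2.6087e-5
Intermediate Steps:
v(a) = 4270 - 122*a (v(a) = (-93 - 29)*(a + 5*(-7)) = -122*(a - 35) = -122*(-35 + a) = 4270 - 122*a)
1/(-61635 + v(Z)) = 1/(-61635 + (4270 - 122*(-156))) = 1/(-61635 + (4270 + 19032)) = 1/(-61635 + 23302) = 1/(-38333) = -1/38333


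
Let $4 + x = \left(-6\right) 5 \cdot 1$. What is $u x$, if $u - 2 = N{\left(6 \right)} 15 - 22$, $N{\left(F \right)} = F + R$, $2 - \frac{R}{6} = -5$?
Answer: $-23800$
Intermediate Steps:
$R = 42$ ($R = 12 - -30 = 12 + 30 = 42$)
$N{\left(F \right)} = 42 + F$ ($N{\left(F \right)} = F + 42 = 42 + F$)
$x = -34$ ($x = -4 + \left(-6\right) 5 \cdot 1 = -4 - 30 = -34$)
$u = 700$ ($u = 2 - \left(22 - \left(42 + 6\right) 15\right) = 2 + \left(48 \cdot 15 - 22\right) = 2 + \left(720 - 22\right) = 2 + 698 = 700$)
$u x = 700 \left(-34\right) = -23800$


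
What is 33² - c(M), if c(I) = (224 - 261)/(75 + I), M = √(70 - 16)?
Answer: 2023198/1857 - 37*√6/1857 ≈ 1089.4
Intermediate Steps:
M = 3*√6 (M = √54 = 3*√6 ≈ 7.3485)
c(I) = -37/(75 + I)
33² - c(M) = 33² - (-37)/(75 + 3*√6) = 1089 + 37/(75 + 3*√6)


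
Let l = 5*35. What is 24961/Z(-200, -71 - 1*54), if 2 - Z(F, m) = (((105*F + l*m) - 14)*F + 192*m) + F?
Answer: -24961/8553598 ≈ -0.0029182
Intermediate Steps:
l = 175
Z(F, m) = 2 - F - 192*m - F*(-14 + 105*F + 175*m) (Z(F, m) = 2 - ((((105*F + 175*m) - 14)*F + 192*m) + F) = 2 - (((-14 + 105*F + 175*m)*F + 192*m) + F) = 2 - ((F*(-14 + 105*F + 175*m) + 192*m) + F) = 2 - ((192*m + F*(-14 + 105*F + 175*m)) + F) = 2 - (F + 192*m + F*(-14 + 105*F + 175*m)) = 2 + (-F - 192*m - F*(-14 + 105*F + 175*m)) = 2 - F - 192*m - F*(-14 + 105*F + 175*m))
24961/Z(-200, -71 - 1*54) = 24961/(2 - 192*(-71 - 1*54) - 105*(-200)**2 + 13*(-200) - 175*(-200)*(-71 - 1*54)) = 24961/(2 - 192*(-71 - 54) - 105*40000 - 2600 - 175*(-200)*(-71 - 54)) = 24961/(2 - 192*(-125) - 4200000 - 2600 - 175*(-200)*(-125)) = 24961/(2 + 24000 - 4200000 - 2600 - 4375000) = 24961/(-8553598) = 24961*(-1/8553598) = -24961/8553598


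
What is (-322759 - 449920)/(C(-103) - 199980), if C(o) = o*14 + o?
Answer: 772679/201525 ≈ 3.8342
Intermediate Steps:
C(o) = 15*o (C(o) = 14*o + o = 15*o)
(-322759 - 449920)/(C(-103) - 199980) = (-322759 - 449920)/(15*(-103) - 199980) = -772679/(-1545 - 199980) = -772679/(-201525) = -772679*(-1/201525) = 772679/201525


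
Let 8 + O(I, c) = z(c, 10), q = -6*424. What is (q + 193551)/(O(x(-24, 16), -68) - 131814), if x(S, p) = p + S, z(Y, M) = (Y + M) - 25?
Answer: -191007/131905 ≈ -1.4481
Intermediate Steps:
z(Y, M) = -25 + M + Y (z(Y, M) = (M + Y) - 25 = -25 + M + Y)
x(S, p) = S + p
q = -2544
O(I, c) = -23 + c (O(I, c) = -8 + (-25 + 10 + c) = -8 + (-15 + c) = -23 + c)
(q + 193551)/(O(x(-24, 16), -68) - 131814) = (-2544 + 193551)/((-23 - 68) - 131814) = 191007/(-91 - 131814) = 191007/(-131905) = 191007*(-1/131905) = -191007/131905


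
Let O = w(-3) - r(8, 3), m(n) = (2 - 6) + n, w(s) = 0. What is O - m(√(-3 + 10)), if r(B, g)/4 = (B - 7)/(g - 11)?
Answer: 9/2 - √7 ≈ 1.8542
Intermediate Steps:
r(B, g) = 4*(-7 + B)/(-11 + g) (r(B, g) = 4*((B - 7)/(g - 11)) = 4*((-7 + B)/(-11 + g)) = 4*(-7 + B)/(-11 + g))
m(n) = -4 + n
O = ½ (O = 0 - 4*(-7 + 8)/(-11 + 3) = 0 - 4/(-8) = 0 - 4*(-1)/8 = 0 - 1*(-½) = 0 + ½ = ½ ≈ 0.50000)
O - m(√(-3 + 10)) = ½ - (-4 + √(-3 + 10)) = ½ - (-4 + √7) = ½ + (4 - √7) = 9/2 - √7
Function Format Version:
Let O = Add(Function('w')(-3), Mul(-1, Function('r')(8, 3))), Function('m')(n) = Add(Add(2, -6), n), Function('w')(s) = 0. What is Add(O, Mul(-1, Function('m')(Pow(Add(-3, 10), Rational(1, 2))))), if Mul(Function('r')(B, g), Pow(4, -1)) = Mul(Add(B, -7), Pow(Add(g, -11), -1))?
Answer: Add(Rational(9, 2), Mul(-1, Pow(7, Rational(1, 2)))) ≈ 1.8542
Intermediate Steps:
Function('r')(B, g) = Mul(4, Pow(Add(-11, g), -1), Add(-7, B)) (Function('r')(B, g) = Mul(4, Mul(Add(B, -7), Pow(Add(g, -11), -1))) = Mul(4, Mul(Add(-7, B), Pow(Add(-11, g), -1))) = Mul(4, Mul(Pow(Add(-11, g), -1), Add(-7, B))) = Mul(4, Pow(Add(-11, g), -1), Add(-7, B)))
Function('m')(n) = Add(-4, n)
O = Rational(1, 2) (O = Add(0, Mul(-1, Mul(4, Pow(Add(-11, 3), -1), Add(-7, 8)))) = Add(0, Mul(-1, Mul(4, Pow(-8, -1), 1))) = Add(0, Mul(-1, Mul(4, Rational(-1, 8), 1))) = Add(0, Mul(-1, Rational(-1, 2))) = Add(0, Rational(1, 2)) = Rational(1, 2) ≈ 0.50000)
Add(O, Mul(-1, Function('m')(Pow(Add(-3, 10), Rational(1, 2))))) = Add(Rational(1, 2), Mul(-1, Add(-4, Pow(Add(-3, 10), Rational(1, 2))))) = Add(Rational(1, 2), Mul(-1, Add(-4, Pow(7, Rational(1, 2))))) = Add(Rational(1, 2), Add(4, Mul(-1, Pow(7, Rational(1, 2))))) = Add(Rational(9, 2), Mul(-1, Pow(7, Rational(1, 2))))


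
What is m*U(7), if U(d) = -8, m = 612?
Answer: -4896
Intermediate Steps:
m*U(7) = 612*(-8) = -4896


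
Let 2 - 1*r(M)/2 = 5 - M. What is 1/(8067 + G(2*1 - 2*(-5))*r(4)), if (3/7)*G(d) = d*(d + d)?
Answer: 1/9411 ≈ 0.00010626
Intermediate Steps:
r(M) = -6 + 2*M (r(M) = 4 - 2*(5 - M) = 4 + (-10 + 2*M) = -6 + 2*M)
G(d) = 14*d²/3 (G(d) = 7*(d*(d + d))/3 = 7*(d*(2*d))/3 = 7*(2*d²)/3 = 14*d²/3)
1/(8067 + G(2*1 - 2*(-5))*r(4)) = 1/(8067 + (14*(2*1 - 2*(-5))²/3)*(-6 + 2*4)) = 1/(8067 + (14*(2 + 10)²/3)*(-6 + 8)) = 1/(8067 + ((14/3)*12²)*2) = 1/(8067 + ((14/3)*144)*2) = 1/(8067 + 672*2) = 1/(8067 + 1344) = 1/9411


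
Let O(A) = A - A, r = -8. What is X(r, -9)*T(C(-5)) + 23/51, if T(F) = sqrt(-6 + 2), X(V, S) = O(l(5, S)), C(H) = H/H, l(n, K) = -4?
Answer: 23/51 ≈ 0.45098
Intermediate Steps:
C(H) = 1
O(A) = 0
X(V, S) = 0
T(F) = 2*I (T(F) = sqrt(-4) = 2*I)
X(r, -9)*T(C(-5)) + 23/51 = 0*(2*I) + 23/51 = 0 + 23*(1/51) = 0 + 23/51 = 23/51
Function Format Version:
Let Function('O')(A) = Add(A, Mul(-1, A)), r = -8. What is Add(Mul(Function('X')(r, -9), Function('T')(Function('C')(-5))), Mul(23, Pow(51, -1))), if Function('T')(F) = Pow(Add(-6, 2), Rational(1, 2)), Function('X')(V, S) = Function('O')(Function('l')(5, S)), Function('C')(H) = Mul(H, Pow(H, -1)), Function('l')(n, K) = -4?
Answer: Rational(23, 51) ≈ 0.45098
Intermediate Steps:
Function('C')(H) = 1
Function('O')(A) = 0
Function('X')(V, S) = 0
Function('T')(F) = Mul(2, I) (Function('T')(F) = Pow(-4, Rational(1, 2)) = Mul(2, I))
Add(Mul(Function('X')(r, -9), Function('T')(Function('C')(-5))), Mul(23, Pow(51, -1))) = Add(Mul(0, Mul(2, I)), Mul(23, Pow(51, -1))) = Add(0, Mul(23, Rational(1, 51))) = Add(0, Rational(23, 51)) = Rational(23, 51)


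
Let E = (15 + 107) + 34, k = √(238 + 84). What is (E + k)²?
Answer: (156 + √322)² ≈ 30257.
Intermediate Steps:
k = √322 ≈ 17.944
E = 156 (E = 122 + 34 = 156)
(E + k)² = (156 + √322)²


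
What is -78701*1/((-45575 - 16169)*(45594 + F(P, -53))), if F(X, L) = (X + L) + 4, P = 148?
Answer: 78701/2821268592 ≈ 2.7896e-5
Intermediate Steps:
F(X, L) = 4 + L + X (F(X, L) = (L + X) + 4 = 4 + L + X)
-78701*1/((-45575 - 16169)*(45594 + F(P, -53))) = -78701*1/((-45575 - 16169)*(45594 + (4 - 53 + 148))) = -78701*(-1/(61744*(45594 + 99))) = -78701/((-61744*45693)) = -78701/(-2821268592) = -78701*(-1/2821268592) = 78701/2821268592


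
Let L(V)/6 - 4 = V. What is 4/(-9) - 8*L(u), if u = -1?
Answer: -1300/9 ≈ -144.44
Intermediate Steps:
L(V) = 24 + 6*V
4/(-9) - 8*L(u) = 4/(-9) - 8*(24 + 6*(-1)) = 4*(-⅑) - 8*(24 - 6) = -4/9 - 8*18 = -4/9 - 144 = -1300/9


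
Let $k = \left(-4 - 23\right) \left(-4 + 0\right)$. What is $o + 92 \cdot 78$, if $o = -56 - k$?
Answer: $7012$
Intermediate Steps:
$k = 108$ ($k = \left(-27\right) \left(-4\right) = 108$)
$o = -164$ ($o = -56 - 108 = -164$)
$o + 92 \cdot 78 = -164 + 92 \cdot 78 = -164 + 7176 = 7012$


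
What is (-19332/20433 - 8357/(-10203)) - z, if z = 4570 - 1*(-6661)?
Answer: -780480589828/69492633 ≈ -11231.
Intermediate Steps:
z = 11231 (z = 4570 + 6661 = 11231)
(-19332/20433 - 8357/(-10203)) - z = (-19332/20433 - 8357/(-10203)) - 1*11231 = (-19332*1/20433 - 8357*(-1/10203)) - 11231 = (-6444/6811 + 8357/10203) - 11231 = -8828605/69492633 - 11231 = -780480589828/69492633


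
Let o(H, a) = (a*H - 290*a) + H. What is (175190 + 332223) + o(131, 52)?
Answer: 499276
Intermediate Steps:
o(H, a) = H - 290*a + H*a (o(H, a) = (H*a - 290*a) + H = (-290*a + H*a) + H = H - 290*a + H*a)
(175190 + 332223) + o(131, 52) = (175190 + 332223) + (131 - 290*52 + 131*52) = 507413 + (131 - 15080 + 6812) = 507413 - 8137 = 499276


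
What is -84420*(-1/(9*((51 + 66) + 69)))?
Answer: 4690/93 ≈ 50.430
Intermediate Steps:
-84420*(-1/(9*((51 + 66) + 69))) = -84420*(-1/(9*(117 + 69))) = -84420/((-9*186)) = -84420/(-1674) = -84420*(-1/1674) = 4690/93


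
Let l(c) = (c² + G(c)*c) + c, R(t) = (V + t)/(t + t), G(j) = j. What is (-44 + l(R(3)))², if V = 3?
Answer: 1681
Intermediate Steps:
R(t) = (3 + t)/(2*t) (R(t) = (3 + t)/(t + t) = (3 + t)/((2*t)) = (3 + t)*(1/(2*t)) = (3 + t)/(2*t))
l(c) = c + 2*c² (l(c) = (c² + c*c) + c = (c² + c²) + c = 2*c² + c = c + 2*c²)
(-44 + l(R(3)))² = (-44 + ((½)*(3 + 3)/3)*(1 + 2*((½)*(3 + 3)/3)))² = (-44 + ((½)*(⅓)*6)*(1 + 2*((½)*(⅓)*6)))² = (-44 + 1*(1 + 2*1))² = (-44 + 1*(1 + 2))² = (-44 + 1*3)² = (-44 + 3)² = (-41)² = 1681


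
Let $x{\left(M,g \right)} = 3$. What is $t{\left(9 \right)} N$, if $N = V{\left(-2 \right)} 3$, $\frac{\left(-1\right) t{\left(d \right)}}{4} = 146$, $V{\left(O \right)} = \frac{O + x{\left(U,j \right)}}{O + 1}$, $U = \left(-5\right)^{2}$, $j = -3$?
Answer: $1752$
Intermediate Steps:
$U = 25$
$V{\left(O \right)} = \frac{3 + O}{1 + O}$ ($V{\left(O \right)} = \frac{O + 3}{O + 1} = \frac{3 + O}{1 + O}$)
$t{\left(d \right)} = -584$ ($t{\left(d \right)} = \left(-4\right) 146 = -584$)
$N = -3$ ($N = \frac{3 - 2}{1 - 2} \cdot 3 = \frac{1}{-1} \cdot 1 \cdot 3 = \left(-1\right) 1 \cdot 3 = \left(-1\right) 3 = -3$)
$t{\left(9 \right)} N = \left(-584\right) \left(-3\right) = 1752$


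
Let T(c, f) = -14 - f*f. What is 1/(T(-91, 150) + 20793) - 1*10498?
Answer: -18067059/1721 ≈ -10498.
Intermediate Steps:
T(c, f) = -14 - f²
1/(T(-91, 150) + 20793) - 1*10498 = 1/((-14 - 1*150²) + 20793) - 1*10498 = 1/((-14 - 1*22500) + 20793) - 10498 = 1/((-14 - 22500) + 20793) - 10498 = 1/(-22514 + 20793) - 10498 = 1/(-1721) - 10498 = -1/1721 - 10498 = -18067059/1721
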